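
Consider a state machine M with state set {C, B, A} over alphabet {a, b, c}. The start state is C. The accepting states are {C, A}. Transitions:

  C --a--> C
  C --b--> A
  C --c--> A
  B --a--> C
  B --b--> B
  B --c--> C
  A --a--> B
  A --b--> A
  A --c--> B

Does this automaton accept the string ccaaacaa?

start at C
read 'c': C → A
read 'c': A → B
read 'a': B → C
read 'a': C → C
read 'a': C → C
read 'c': C → A
read 'a': A → B
read 'a': B → C
End state C is accepting.

Yes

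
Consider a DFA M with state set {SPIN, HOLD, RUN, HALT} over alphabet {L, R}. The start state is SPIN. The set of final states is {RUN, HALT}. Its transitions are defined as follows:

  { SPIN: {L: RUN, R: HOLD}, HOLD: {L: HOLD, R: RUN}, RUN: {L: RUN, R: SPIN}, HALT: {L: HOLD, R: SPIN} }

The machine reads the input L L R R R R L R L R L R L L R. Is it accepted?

Trace: SPIN -L-> RUN -L-> RUN -R-> SPIN -R-> HOLD -R-> RUN -R-> SPIN -L-> RUN -R-> SPIN -L-> RUN -R-> SPIN -L-> RUN -R-> SPIN -L-> RUN -L-> RUN -R-> SPIN
End state SPIN is not accepting.

No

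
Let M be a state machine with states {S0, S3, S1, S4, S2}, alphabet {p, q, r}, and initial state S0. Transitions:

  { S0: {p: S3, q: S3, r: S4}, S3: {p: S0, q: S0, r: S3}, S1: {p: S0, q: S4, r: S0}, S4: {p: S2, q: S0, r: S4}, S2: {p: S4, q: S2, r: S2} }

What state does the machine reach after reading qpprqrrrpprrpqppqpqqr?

start at S0
read 'q': S0 → S3
read 'p': S3 → S0
read 'p': S0 → S3
read 'r': S3 → S3
read 'q': S3 → S0
read 'r': S0 → S4
read 'r': S4 → S4
read 'r': S4 → S4
read 'p': S4 → S2
read 'p': S2 → S4
read 'r': S4 → S4
read 'r': S4 → S4
read 'p': S4 → S2
read 'q': S2 → S2
read 'p': S2 → S4
read 'p': S4 → S2
read 'q': S2 → S2
read 'p': S2 → S4
read 'q': S4 → S0
read 'q': S0 → S3
read 'r': S3 → S3

S3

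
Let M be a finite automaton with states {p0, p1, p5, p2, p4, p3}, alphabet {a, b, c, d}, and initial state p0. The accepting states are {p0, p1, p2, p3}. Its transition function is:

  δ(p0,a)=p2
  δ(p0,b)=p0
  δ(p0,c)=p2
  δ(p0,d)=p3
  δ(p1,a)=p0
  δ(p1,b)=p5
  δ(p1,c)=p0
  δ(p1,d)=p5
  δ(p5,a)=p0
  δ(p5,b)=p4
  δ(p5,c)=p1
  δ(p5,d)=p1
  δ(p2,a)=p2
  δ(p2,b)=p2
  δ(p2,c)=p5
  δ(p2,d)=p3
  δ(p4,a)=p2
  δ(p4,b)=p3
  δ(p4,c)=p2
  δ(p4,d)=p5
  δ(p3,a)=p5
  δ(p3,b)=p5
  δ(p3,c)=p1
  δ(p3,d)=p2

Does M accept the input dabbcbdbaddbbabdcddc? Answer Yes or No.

start at p0
read 'd': p0 → p3
read 'a': p3 → p5
read 'b': p5 → p4
read 'b': p4 → p3
read 'c': p3 → p1
read 'b': p1 → p5
read 'd': p5 → p1
read 'b': p1 → p5
read 'a': p5 → p0
read 'd': p0 → p3
read 'd': p3 → p2
read 'b': p2 → p2
read 'b': p2 → p2
read 'a': p2 → p2
read 'b': p2 → p2
read 'd': p2 → p3
read 'c': p3 → p1
read 'd': p1 → p5
read 'd': p5 → p1
read 'c': p1 → p0
End state p0 is accepting.

Yes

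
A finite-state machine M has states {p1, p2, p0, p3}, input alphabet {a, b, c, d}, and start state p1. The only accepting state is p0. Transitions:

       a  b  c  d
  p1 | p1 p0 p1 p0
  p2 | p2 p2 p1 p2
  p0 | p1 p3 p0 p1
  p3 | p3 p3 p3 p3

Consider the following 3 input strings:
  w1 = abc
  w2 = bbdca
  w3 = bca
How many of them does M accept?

1

w1: p1 → p1 → p0 → p0  → end p0, accepted
w2: p1 → p0 → p3 → p3 → p3 → p3  → end p3, rejected
w3: p1 → p0 → p0 → p1  → end p1, rejected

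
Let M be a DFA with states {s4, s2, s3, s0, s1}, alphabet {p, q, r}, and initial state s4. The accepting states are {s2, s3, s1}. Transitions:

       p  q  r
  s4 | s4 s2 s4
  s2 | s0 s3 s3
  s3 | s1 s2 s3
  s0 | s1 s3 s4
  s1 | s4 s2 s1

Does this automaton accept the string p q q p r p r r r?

Trace: s4 -p-> s4 -q-> s2 -q-> s3 -p-> s1 -r-> s1 -p-> s4 -r-> s4 -r-> s4 -r-> s4
End state s4 is not accepting.

No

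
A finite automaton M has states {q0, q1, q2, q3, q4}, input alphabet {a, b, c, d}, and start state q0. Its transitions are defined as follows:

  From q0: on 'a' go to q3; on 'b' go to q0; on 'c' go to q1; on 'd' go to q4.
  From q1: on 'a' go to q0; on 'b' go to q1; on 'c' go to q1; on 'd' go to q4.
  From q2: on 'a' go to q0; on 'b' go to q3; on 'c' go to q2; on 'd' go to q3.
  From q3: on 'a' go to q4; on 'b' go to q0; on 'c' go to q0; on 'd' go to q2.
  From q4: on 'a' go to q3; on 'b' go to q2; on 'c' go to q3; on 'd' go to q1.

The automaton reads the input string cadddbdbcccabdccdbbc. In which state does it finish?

Trace: q0 -c-> q1 -a-> q0 -d-> q4 -d-> q1 -d-> q4 -b-> q2 -d-> q3 -b-> q0 -c-> q1 -c-> q1 -c-> q1 -a-> q0 -b-> q0 -d-> q4 -c-> q3 -c-> q0 -d-> q4 -b-> q2 -b-> q3 -c-> q0

q0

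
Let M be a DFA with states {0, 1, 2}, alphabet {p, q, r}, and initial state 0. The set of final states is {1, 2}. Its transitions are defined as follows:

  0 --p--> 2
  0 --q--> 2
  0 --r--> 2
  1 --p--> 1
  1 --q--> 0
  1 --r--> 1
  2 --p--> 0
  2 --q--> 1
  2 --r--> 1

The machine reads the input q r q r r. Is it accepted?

Yes

0 → 2 → 1 → 0 → 2 → 1
End state 1 is accepting.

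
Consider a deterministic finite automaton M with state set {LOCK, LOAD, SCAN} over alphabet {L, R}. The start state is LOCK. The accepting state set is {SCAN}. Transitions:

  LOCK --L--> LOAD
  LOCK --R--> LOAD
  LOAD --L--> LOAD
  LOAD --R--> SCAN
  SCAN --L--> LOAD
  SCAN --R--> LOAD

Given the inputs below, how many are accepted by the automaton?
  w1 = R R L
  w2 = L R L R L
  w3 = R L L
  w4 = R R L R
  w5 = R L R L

1

w1:
  start at LOCK
  read 'R': LOCK → LOAD
  read 'R': LOAD → SCAN
  read 'L': SCAN → LOAD
  end LOAD, rejected
w2:
  start at LOCK
  read 'L': LOCK → LOAD
  read 'R': LOAD → SCAN
  read 'L': SCAN → LOAD
  read 'R': LOAD → SCAN
  read 'L': SCAN → LOAD
  end LOAD, rejected
w3:
  start at LOCK
  read 'R': LOCK → LOAD
  read 'L': LOAD → LOAD
  read 'L': LOAD → LOAD
  end LOAD, rejected
w4:
  start at LOCK
  read 'R': LOCK → LOAD
  read 'R': LOAD → SCAN
  read 'L': SCAN → LOAD
  read 'R': LOAD → SCAN
  end SCAN, accepted
w5:
  start at LOCK
  read 'R': LOCK → LOAD
  read 'L': LOAD → LOAD
  read 'R': LOAD → SCAN
  read 'L': SCAN → LOAD
  end LOAD, rejected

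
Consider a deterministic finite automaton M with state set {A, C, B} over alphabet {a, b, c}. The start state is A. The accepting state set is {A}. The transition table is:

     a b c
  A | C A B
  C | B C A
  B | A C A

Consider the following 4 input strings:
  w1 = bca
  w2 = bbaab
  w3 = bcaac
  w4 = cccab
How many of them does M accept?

w1:
  start at A
  read 'b': A → A
  read 'c': A → B
  read 'a': B → A
  end A, accepted
w2:
  start at A
  read 'b': A → A
  read 'b': A → A
  read 'a': A → C
  read 'a': C → B
  read 'b': B → C
  end C, rejected
w3:
  start at A
  read 'b': A → A
  read 'c': A → B
  read 'a': B → A
  read 'a': A → C
  read 'c': C → A
  end A, accepted
w4:
  start at A
  read 'c': A → B
  read 'c': B → A
  read 'c': A → B
  read 'a': B → A
  read 'b': A → A
  end A, accepted

3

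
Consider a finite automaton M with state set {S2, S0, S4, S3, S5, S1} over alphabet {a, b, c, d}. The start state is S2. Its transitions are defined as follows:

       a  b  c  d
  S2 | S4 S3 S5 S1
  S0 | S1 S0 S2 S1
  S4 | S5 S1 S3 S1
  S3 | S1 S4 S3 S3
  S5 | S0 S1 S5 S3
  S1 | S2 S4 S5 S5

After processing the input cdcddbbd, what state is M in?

S2 → S5 → S3 → S3 → S3 → S3 → S4 → S1 → S5

S5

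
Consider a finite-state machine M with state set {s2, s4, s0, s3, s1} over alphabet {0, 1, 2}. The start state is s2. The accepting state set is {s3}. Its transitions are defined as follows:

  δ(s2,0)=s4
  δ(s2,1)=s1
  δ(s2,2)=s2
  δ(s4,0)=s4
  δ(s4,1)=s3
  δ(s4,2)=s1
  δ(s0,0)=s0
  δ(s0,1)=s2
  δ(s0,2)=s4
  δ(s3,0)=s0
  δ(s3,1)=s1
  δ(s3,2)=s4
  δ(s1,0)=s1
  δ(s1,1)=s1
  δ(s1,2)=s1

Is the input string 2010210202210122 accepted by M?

s2 → s2 → s4 → s3 → s0 → s4 → s3 → s0 → s4 → s4 → s1 → s1 → s1 → s1 → s1 → s1 → s1
End state s1 is not accepting.

No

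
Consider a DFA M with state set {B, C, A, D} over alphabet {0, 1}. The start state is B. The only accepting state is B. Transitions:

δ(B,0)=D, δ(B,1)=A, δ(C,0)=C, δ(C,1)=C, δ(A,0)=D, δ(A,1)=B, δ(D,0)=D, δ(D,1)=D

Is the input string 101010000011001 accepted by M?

B → A → D → D → D → D → D → D → D → D → D → D → D → D → D → D
End state D is not accepting.

No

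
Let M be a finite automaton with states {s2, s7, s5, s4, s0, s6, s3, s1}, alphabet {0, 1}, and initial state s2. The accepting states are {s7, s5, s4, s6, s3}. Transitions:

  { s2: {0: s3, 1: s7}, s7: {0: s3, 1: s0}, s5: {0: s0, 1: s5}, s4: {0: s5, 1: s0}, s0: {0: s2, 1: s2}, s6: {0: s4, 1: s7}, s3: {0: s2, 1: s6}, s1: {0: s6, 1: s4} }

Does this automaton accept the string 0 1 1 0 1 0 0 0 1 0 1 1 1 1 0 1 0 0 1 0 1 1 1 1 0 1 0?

s2 → s3 → s6 → s7 → s3 → s6 → s4 → s5 → s0 → s2 → s3 → s6 → s7 → s0 → s2 → s3 → s6 → s4 → s5 → s5 → s0 → s2 → s7 → s0 → s2 → s3 → s6 → s4
End state s4 is accepting.

Yes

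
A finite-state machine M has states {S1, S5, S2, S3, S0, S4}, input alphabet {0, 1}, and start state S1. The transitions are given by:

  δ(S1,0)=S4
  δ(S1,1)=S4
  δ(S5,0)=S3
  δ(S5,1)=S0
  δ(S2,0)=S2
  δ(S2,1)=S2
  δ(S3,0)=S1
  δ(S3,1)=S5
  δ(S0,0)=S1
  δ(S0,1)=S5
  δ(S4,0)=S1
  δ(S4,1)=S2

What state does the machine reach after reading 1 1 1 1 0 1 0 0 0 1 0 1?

S2

start at S1
read '1': S1 → S4
read '1': S4 → S2
read '1': S2 → S2
read '1': S2 → S2
read '0': S2 → S2
read '1': S2 → S2
read '0': S2 → S2
read '0': S2 → S2
read '0': S2 → S2
read '1': S2 → S2
read '0': S2 → S2
read '1': S2 → S2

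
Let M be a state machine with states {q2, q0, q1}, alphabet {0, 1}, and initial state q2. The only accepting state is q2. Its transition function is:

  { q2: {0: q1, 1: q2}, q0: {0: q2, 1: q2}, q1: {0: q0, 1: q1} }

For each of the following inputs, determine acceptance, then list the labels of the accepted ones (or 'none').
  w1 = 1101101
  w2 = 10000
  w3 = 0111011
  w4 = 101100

w1: Trace: q2 -1-> q2 -1-> q2 -0-> q1 -1-> q1 -1-> q1 -0-> q0 -1-> q2  → end q2, accepted
w2: Trace: q2 -1-> q2 -0-> q1 -0-> q0 -0-> q2 -0-> q1  → end q1, rejected
w3: Trace: q2 -0-> q1 -1-> q1 -1-> q1 -1-> q1 -0-> q0 -1-> q2 -1-> q2  → end q2, accepted
w4: Trace: q2 -1-> q2 -0-> q1 -1-> q1 -1-> q1 -0-> q0 -0-> q2  → end q2, accepted

w1, w3, w4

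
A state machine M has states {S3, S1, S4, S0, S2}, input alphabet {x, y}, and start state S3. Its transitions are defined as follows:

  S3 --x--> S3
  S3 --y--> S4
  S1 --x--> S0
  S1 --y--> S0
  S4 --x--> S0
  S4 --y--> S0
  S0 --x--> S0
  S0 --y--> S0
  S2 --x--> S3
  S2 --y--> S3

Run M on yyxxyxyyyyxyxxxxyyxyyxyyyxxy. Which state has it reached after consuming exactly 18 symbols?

S3 → S4 → S0 → S0 → S0 → S0 → S0 → S0 → S0 → S0 → S0 → S0 → S0 → S0 → S0 → S0 → S0 → S0 → S0
After 18 symbols: S0.

S0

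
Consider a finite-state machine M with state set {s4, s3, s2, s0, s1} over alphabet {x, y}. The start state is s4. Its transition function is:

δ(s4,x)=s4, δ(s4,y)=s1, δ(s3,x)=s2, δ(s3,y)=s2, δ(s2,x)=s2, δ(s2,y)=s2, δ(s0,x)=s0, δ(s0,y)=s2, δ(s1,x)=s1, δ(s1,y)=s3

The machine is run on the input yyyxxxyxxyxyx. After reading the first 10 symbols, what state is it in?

start at s4
read 'y': s4 → s1
read 'y': s1 → s3
read 'y': s3 → s2
read 'x': s2 → s2
read 'x': s2 → s2
read 'x': s2 → s2
read 'y': s2 → s2
read 'x': s2 → s2
read 'x': s2 → s2
read 'y': s2 → s2
After 10 symbols: s2.

s2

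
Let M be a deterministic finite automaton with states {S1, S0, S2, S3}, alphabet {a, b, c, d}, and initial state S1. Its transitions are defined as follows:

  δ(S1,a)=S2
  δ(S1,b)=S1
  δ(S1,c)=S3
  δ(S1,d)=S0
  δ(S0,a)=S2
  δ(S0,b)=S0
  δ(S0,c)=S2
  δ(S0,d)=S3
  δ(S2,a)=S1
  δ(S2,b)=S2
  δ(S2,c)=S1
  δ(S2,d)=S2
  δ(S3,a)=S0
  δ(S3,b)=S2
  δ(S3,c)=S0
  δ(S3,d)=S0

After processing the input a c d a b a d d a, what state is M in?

start at S1
read 'a': S1 → S2
read 'c': S2 → S1
read 'd': S1 → S0
read 'a': S0 → S2
read 'b': S2 → S2
read 'a': S2 → S1
read 'd': S1 → S0
read 'd': S0 → S3
read 'a': S3 → S0

S0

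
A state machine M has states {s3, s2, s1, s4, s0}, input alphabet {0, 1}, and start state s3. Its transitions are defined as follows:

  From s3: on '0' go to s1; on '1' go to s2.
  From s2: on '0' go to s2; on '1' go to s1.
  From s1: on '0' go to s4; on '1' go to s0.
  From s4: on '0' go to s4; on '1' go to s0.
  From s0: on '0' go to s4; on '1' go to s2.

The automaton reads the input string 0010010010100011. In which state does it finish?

s3 → s1 → s4 → s0 → s4 → s4 → s0 → s4 → s4 → s0 → s4 → s0 → s4 → s4 → s4 → s0 → s2

s2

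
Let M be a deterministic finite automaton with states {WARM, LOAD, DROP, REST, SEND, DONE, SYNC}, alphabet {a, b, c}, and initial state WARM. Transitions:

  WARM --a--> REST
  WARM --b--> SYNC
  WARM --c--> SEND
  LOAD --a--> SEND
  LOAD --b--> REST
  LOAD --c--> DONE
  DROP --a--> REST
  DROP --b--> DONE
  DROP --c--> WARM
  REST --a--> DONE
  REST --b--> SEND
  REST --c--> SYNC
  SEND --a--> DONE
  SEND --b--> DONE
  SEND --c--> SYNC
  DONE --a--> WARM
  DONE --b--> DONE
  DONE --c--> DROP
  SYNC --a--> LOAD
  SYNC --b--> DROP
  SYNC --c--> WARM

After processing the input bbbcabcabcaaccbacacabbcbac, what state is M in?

SEND

start at WARM
read 'b': WARM → SYNC
read 'b': SYNC → DROP
read 'b': DROP → DONE
read 'c': DONE → DROP
read 'a': DROP → REST
read 'b': REST → SEND
read 'c': SEND → SYNC
read 'a': SYNC → LOAD
read 'b': LOAD → REST
read 'c': REST → SYNC
read 'a': SYNC → LOAD
read 'a': LOAD → SEND
read 'c': SEND → SYNC
read 'c': SYNC → WARM
read 'b': WARM → SYNC
read 'a': SYNC → LOAD
read 'c': LOAD → DONE
read 'a': DONE → WARM
read 'c': WARM → SEND
read 'a': SEND → DONE
read 'b': DONE → DONE
read 'b': DONE → DONE
read 'c': DONE → DROP
read 'b': DROP → DONE
read 'a': DONE → WARM
read 'c': WARM → SEND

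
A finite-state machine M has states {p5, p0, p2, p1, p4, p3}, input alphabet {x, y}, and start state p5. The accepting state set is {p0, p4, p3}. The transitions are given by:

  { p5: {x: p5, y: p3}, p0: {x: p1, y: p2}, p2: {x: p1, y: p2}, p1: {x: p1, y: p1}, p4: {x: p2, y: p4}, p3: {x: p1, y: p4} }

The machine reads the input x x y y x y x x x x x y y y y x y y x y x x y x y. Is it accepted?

Trace: p5 -x-> p5 -x-> p5 -y-> p3 -y-> p4 -x-> p2 -y-> p2 -x-> p1 -x-> p1 -x-> p1 -x-> p1 -x-> p1 -y-> p1 -y-> p1 -y-> p1 -y-> p1 -x-> p1 -y-> p1 -y-> p1 -x-> p1 -y-> p1 -x-> p1 -x-> p1 -y-> p1 -x-> p1 -y-> p1
End state p1 is not accepting.

No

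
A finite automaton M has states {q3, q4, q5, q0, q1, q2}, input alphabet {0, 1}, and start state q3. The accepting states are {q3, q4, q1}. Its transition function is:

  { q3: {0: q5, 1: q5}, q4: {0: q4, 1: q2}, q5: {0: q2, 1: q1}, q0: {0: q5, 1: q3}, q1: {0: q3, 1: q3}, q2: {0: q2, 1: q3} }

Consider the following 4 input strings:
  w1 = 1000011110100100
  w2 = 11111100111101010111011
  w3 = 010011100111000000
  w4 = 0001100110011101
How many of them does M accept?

w1: q3 → q5 → q2 → q2 → q2 → q2 → q3 → q5 → q1 → q3 → q5 → q1 → q3 → q5 → q1 → q3 → q5  → end q5, rejected
w2: q3 → q5 → q1 → q3 → q5 → q1 → q3 → q5 → q2 → q3 → q5 → q1 → q3 → q5 → q1 → q3 → q5 → q2 → q3 → q5 → q1 → q3 → q5 → q1  → end q1, accepted
w3: q3 → q5 → q1 → q3 → q5 → q1 → q3 → q5 → q2 → q2 → q3 → q5 → q1 → q3 → q5 → q2 → q2 → q2 → q2  → end q2, rejected
w4: q3 → q5 → q2 → q2 → q3 → q5 → q2 → q2 → q3 → q5 → q2 → q2 → q3 → q5 → q1 → q3 → q5  → end q5, rejected

1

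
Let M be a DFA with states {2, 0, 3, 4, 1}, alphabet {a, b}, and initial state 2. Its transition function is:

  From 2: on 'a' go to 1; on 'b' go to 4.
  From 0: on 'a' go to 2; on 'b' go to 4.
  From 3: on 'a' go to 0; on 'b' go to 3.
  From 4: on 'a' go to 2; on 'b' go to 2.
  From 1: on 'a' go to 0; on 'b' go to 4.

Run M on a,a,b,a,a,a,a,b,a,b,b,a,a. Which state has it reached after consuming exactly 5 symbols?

1

2 → 1 → 0 → 4 → 2 → 1
After 5 symbols: 1.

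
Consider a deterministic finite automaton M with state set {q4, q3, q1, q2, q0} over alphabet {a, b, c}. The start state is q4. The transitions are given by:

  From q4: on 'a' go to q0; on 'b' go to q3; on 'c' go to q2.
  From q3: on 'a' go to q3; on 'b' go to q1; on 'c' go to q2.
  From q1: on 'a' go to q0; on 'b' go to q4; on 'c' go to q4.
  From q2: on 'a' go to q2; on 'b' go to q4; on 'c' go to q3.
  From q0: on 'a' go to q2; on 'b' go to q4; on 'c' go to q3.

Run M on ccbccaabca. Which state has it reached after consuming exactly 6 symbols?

q4 → q2 → q3 → q1 → q4 → q2 → q2
After 6 symbols: q2.

q2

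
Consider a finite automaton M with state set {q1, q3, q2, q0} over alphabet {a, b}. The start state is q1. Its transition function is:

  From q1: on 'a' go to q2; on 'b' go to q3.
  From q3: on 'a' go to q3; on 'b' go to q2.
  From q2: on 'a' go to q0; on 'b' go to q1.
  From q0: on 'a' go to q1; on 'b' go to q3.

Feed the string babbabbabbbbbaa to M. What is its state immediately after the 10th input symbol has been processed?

Trace: q1 -b-> q3 -a-> q3 -b-> q2 -b-> q1 -a-> q2 -b-> q1 -b-> q3 -a-> q3 -b-> q2 -b-> q1
After 10 symbols: q1.

q1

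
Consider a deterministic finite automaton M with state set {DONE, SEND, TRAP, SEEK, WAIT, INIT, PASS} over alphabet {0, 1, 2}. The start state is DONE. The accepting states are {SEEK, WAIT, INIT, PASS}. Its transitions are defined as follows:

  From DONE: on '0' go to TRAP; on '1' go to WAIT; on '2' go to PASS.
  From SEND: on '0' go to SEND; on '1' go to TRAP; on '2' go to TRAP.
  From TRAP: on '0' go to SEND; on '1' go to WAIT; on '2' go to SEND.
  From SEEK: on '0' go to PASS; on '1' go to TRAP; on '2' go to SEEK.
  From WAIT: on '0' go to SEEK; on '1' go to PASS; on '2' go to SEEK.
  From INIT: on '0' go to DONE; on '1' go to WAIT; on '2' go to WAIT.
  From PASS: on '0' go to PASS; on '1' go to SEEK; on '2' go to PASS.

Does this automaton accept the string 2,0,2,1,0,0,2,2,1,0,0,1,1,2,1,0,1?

DONE → PASS → PASS → PASS → SEEK → PASS → PASS → PASS → PASS → SEEK → PASS → PASS → SEEK → TRAP → SEND → TRAP → SEND → TRAP
End state TRAP is not accepting.

No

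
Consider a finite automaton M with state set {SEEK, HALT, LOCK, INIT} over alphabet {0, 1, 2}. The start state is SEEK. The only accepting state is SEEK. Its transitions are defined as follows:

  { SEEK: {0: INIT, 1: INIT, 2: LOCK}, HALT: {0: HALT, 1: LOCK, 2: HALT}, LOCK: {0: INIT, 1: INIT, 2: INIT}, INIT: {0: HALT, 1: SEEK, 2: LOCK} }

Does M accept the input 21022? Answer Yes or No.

SEEK → LOCK → INIT → HALT → HALT → HALT
End state HALT is not accepting.

No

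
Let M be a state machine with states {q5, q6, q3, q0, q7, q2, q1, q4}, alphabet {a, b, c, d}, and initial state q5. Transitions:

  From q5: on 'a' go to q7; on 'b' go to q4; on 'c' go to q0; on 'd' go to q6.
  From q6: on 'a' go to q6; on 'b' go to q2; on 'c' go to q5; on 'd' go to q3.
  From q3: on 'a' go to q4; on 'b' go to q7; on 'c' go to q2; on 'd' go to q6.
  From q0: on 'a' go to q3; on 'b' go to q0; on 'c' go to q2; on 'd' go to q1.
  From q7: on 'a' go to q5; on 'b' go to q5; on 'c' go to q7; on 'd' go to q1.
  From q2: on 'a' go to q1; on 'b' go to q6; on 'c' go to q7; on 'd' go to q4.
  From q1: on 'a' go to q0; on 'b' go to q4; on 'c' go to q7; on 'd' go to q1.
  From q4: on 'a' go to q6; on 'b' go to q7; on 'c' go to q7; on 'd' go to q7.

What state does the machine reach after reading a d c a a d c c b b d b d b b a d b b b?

Trace: q5 -a-> q7 -d-> q1 -c-> q7 -a-> q5 -a-> q7 -d-> q1 -c-> q7 -c-> q7 -b-> q5 -b-> q4 -d-> q7 -b-> q5 -d-> q6 -b-> q2 -b-> q6 -a-> q6 -d-> q3 -b-> q7 -b-> q5 -b-> q4

q4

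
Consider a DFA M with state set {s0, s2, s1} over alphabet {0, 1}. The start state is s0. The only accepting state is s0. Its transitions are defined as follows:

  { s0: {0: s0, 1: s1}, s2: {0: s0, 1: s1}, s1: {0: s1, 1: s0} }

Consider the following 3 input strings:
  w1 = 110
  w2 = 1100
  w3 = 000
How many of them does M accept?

3

w1:
  start at s0
  read '1': s0 → s1
  read '1': s1 → s0
  read '0': s0 → s0
  end s0, accepted
w2:
  start at s0
  read '1': s0 → s1
  read '1': s1 → s0
  read '0': s0 → s0
  read '0': s0 → s0
  end s0, accepted
w3:
  start at s0
  read '0': s0 → s0
  read '0': s0 → s0
  read '0': s0 → s0
  end s0, accepted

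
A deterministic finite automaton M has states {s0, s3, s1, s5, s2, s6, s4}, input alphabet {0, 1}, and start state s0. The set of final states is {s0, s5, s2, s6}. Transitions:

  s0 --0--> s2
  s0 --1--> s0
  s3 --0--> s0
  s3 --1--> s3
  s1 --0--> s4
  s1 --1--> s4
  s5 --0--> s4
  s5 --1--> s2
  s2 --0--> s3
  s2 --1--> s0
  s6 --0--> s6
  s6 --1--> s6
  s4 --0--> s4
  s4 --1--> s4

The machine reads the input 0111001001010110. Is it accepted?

start at s0
read '0': s0 → s2
read '1': s2 → s0
read '1': s0 → s0
read '1': s0 → s0
read '0': s0 → s2
read '0': s2 → s3
read '1': s3 → s3
read '0': s3 → s0
read '0': s0 → s2
read '1': s2 → s0
read '0': s0 → s2
read '1': s2 → s0
read '0': s0 → s2
read '1': s2 → s0
read '1': s0 → s0
read '0': s0 → s2
End state s2 is accepting.

Yes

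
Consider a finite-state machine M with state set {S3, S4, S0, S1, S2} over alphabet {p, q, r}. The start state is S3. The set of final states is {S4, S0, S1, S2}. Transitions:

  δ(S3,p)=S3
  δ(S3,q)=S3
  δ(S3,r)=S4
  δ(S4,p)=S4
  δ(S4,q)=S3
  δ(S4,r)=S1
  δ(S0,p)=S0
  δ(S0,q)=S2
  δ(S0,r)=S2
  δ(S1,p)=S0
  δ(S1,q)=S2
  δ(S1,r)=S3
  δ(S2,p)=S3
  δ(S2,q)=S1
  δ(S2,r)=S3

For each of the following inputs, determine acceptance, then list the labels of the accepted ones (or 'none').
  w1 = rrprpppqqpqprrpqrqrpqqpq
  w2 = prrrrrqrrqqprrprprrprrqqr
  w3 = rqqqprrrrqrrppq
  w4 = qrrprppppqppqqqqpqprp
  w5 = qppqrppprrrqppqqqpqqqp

w1: Trace: S3 -r-> S4 -r-> S1 -p-> S0 -r-> S2 -p-> S3 -p-> S3 -p-> S3 -q-> S3 -q-> S3 -p-> S3 -q-> S3 -p-> S3 -r-> S4 -r-> S1 -p-> S0 -q-> S2 -r-> S3 -q-> S3 -r-> S4 -p-> S4 -q-> S3 -q-> S3 -p-> S3 -q-> S3  → end S3, rejected
w2: Trace: S3 -p-> S3 -r-> S4 -r-> S1 -r-> S3 -r-> S4 -r-> S1 -q-> S2 -r-> S3 -r-> S4 -q-> S3 -q-> S3 -p-> S3 -r-> S4 -r-> S1 -p-> S0 -r-> S2 -p-> S3 -r-> S4 -r-> S1 -p-> S0 -r-> S2 -r-> S3 -q-> S3 -q-> S3 -r-> S4  → end S4, accepted
w3: Trace: S3 -r-> S4 -q-> S3 -q-> S3 -q-> S3 -p-> S3 -r-> S4 -r-> S1 -r-> S3 -r-> S4 -q-> S3 -r-> S4 -r-> S1 -p-> S0 -p-> S0 -q-> S2  → end S2, accepted
w4: Trace: S3 -q-> S3 -r-> S4 -r-> S1 -p-> S0 -r-> S2 -p-> S3 -p-> S3 -p-> S3 -p-> S3 -q-> S3 -p-> S3 -p-> S3 -q-> S3 -q-> S3 -q-> S3 -q-> S3 -p-> S3 -q-> S3 -p-> S3 -r-> S4 -p-> S4  → end S4, accepted
w5: Trace: S3 -q-> S3 -p-> S3 -p-> S3 -q-> S3 -r-> S4 -p-> S4 -p-> S4 -p-> S4 -r-> S1 -r-> S3 -r-> S4 -q-> S3 -p-> S3 -p-> S3 -q-> S3 -q-> S3 -q-> S3 -p-> S3 -q-> S3 -q-> S3 -q-> S3 -p-> S3  → end S3, rejected

w2, w3, w4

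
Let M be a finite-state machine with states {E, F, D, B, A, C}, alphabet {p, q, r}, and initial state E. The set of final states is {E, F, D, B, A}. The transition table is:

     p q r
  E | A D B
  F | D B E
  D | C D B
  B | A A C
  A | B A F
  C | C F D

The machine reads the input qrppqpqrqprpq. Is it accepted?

Yes

E → D → B → A → B → A → B → A → F → B → A → F → D → D
End state D is accepting.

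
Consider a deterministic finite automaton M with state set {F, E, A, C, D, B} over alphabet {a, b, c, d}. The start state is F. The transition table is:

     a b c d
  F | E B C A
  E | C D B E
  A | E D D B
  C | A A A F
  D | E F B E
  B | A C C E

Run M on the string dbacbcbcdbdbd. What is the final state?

F → A → D → E → B → C → A → D → B → E → D → E → D → E

E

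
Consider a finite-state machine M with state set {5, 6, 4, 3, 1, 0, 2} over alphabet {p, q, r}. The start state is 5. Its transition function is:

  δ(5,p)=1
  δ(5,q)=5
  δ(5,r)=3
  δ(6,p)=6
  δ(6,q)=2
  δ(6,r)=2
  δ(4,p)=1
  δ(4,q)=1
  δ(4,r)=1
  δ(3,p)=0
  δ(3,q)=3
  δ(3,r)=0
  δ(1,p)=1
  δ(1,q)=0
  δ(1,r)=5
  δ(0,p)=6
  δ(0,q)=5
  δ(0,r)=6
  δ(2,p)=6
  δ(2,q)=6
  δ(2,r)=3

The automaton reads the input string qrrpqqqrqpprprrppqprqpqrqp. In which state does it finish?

0

5 → 5 → 3 → 0 → 6 → 2 → 6 → 2 → 3 → 3 → 0 → 6 → 2 → 6 → 2 → 3 → 0 → 6 → 2 → 6 → 2 → 6 → 6 → 2 → 3 → 3 → 0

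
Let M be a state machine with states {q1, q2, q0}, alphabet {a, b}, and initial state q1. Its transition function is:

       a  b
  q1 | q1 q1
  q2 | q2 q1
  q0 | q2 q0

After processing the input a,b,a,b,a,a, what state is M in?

q1 → q1 → q1 → q1 → q1 → q1 → q1

q1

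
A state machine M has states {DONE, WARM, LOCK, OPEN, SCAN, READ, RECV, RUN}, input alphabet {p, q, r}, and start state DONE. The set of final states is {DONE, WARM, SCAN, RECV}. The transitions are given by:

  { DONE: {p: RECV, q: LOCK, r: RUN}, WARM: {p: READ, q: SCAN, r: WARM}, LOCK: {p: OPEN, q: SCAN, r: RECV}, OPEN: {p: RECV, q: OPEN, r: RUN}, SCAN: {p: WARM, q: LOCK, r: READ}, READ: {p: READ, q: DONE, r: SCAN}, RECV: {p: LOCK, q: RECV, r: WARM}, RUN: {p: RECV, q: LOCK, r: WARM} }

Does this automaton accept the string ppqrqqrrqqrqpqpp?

start at DONE
read 'p': DONE → RECV
read 'p': RECV → LOCK
read 'q': LOCK → SCAN
read 'r': SCAN → READ
read 'q': READ → DONE
read 'q': DONE → LOCK
read 'r': LOCK → RECV
read 'r': RECV → WARM
read 'q': WARM → SCAN
read 'q': SCAN → LOCK
read 'r': LOCK → RECV
read 'q': RECV → RECV
read 'p': RECV → LOCK
read 'q': LOCK → SCAN
read 'p': SCAN → WARM
read 'p': WARM → READ
End state READ is not accepting.

No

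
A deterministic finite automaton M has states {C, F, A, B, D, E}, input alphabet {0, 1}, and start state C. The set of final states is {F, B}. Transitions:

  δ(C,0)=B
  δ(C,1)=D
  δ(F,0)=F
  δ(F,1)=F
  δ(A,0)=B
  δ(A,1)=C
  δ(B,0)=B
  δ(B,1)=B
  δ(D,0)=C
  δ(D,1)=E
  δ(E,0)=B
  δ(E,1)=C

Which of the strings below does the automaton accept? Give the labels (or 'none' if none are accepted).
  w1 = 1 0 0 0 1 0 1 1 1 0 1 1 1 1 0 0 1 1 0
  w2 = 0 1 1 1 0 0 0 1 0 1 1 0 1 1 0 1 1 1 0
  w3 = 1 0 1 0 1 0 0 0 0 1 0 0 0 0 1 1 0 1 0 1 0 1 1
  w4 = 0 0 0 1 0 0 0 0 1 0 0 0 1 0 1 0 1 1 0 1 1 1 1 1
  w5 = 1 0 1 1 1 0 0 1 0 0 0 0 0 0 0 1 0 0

w1, w2, w3, w4, w5

w1:
  start at C
  read '1': C → D
  read '0': D → C
  read '0': C → B
  read '0': B → B
  read '1': B → B
  read '0': B → B
  read '1': B → B
  read '1': B → B
  read '1': B → B
  read '0': B → B
  read '1': B → B
  read '1': B → B
  read '1': B → B
  read '1': B → B
  read '0': B → B
  read '0': B → B
  read '1': B → B
  read '1': B → B
  read '0': B → B
  end B, accepted
w2:
  start at C
  read '0': C → B
  read '1': B → B
  read '1': B → B
  read '1': B → B
  read '0': B → B
  read '0': B → B
  read '0': B → B
  read '1': B → B
  read '0': B → B
  read '1': B → B
  read '1': B → B
  read '0': B → B
  read '1': B → B
  read '1': B → B
  read '0': B → B
  read '1': B → B
  read '1': B → B
  read '1': B → B
  read '0': B → B
  end B, accepted
w3:
  start at C
  read '1': C → D
  read '0': D → C
  read '1': C → D
  read '0': D → C
  read '1': C → D
  read '0': D → C
  read '0': C → B
  read '0': B → B
  read '0': B → B
  read '1': B → B
  read '0': B → B
  read '0': B → B
  read '0': B → B
  read '0': B → B
  read '1': B → B
  read '1': B → B
  read '0': B → B
  read '1': B → B
  read '0': B → B
  read '1': B → B
  read '0': B → B
  read '1': B → B
  read '1': B → B
  end B, accepted
w4:
  start at C
  read '0': C → B
  read '0': B → B
  read '0': B → B
  read '1': B → B
  read '0': B → B
  read '0': B → B
  read '0': B → B
  read '0': B → B
  read '1': B → B
  read '0': B → B
  read '0': B → B
  read '0': B → B
  read '1': B → B
  read '0': B → B
  read '1': B → B
  read '0': B → B
  read '1': B → B
  read '1': B → B
  read '0': B → B
  read '1': B → B
  read '1': B → B
  read '1': B → B
  read '1': B → B
  read '1': B → B
  end B, accepted
w5:
  start at C
  read '1': C → D
  read '0': D → C
  read '1': C → D
  read '1': D → E
  read '1': E → C
  read '0': C → B
  read '0': B → B
  read '1': B → B
  read '0': B → B
  read '0': B → B
  read '0': B → B
  read '0': B → B
  read '0': B → B
  read '0': B → B
  read '0': B → B
  read '1': B → B
  read '0': B → B
  read '0': B → B
  end B, accepted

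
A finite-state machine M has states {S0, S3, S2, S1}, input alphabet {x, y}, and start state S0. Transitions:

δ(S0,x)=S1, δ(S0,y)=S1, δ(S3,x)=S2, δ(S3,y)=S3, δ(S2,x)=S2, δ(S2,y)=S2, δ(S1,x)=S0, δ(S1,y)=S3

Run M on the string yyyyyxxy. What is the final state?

start at S0
read 'y': S0 → S1
read 'y': S1 → S3
read 'y': S3 → S3
read 'y': S3 → S3
read 'y': S3 → S3
read 'x': S3 → S2
read 'x': S2 → S2
read 'y': S2 → S2

S2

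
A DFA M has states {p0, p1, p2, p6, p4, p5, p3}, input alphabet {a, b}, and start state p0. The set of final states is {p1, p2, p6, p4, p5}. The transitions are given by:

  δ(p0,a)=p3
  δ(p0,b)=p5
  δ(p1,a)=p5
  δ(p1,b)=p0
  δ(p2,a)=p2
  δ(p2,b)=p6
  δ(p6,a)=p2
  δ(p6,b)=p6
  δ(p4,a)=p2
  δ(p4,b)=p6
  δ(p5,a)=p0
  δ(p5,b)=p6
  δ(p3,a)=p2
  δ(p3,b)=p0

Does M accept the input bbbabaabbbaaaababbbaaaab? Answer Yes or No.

Yes

p0 → p5 → p6 → p6 → p2 → p6 → p2 → p2 → p6 → p6 → p6 → p2 → p2 → p2 → p2 → p6 → p2 → p6 → p6 → p6 → p2 → p2 → p2 → p2 → p6
End state p6 is accepting.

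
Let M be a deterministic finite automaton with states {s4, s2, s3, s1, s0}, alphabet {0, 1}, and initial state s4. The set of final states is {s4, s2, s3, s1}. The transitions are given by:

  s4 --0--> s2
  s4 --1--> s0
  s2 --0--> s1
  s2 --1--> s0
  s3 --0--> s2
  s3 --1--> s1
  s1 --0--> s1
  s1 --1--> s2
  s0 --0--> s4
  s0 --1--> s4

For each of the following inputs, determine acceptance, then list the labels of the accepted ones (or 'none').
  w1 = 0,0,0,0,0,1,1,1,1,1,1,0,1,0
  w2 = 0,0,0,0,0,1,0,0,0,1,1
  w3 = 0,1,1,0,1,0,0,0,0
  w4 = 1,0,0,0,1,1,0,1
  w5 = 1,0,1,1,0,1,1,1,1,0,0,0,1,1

w1, w3

w1:
  start at s4
  read '0': s4 → s2
  read '0': s2 → s1
  read '0': s1 → s1
  read '0': s1 → s1
  read '0': s1 → s1
  read '1': s1 → s2
  read '1': s2 → s0
  read '1': s0 → s4
  read '1': s4 → s0
  read '1': s0 → s4
  read '1': s4 → s0
  read '0': s0 → s4
  read '1': s4 → s0
  read '0': s0 → s4
  end s4, accepted
w2:
  start at s4
  read '0': s4 → s2
  read '0': s2 → s1
  read '0': s1 → s1
  read '0': s1 → s1
  read '0': s1 → s1
  read '1': s1 → s2
  read '0': s2 → s1
  read '0': s1 → s1
  read '0': s1 → s1
  read '1': s1 → s2
  read '1': s2 → s0
  end s0, rejected
w3:
  start at s4
  read '0': s4 → s2
  read '1': s2 → s0
  read '1': s0 → s4
  read '0': s4 → s2
  read '1': s2 → s0
  read '0': s0 → s4
  read '0': s4 → s2
  read '0': s2 → s1
  read '0': s1 → s1
  end s1, accepted
w4:
  start at s4
  read '1': s4 → s0
  read '0': s0 → s4
  read '0': s4 → s2
  read '0': s2 → s1
  read '1': s1 → s2
  read '1': s2 → s0
  read '0': s0 → s4
  read '1': s4 → s0
  end s0, rejected
w5:
  start at s4
  read '1': s4 → s0
  read '0': s0 → s4
  read '1': s4 → s0
  read '1': s0 → s4
  read '0': s4 → s2
  read '1': s2 → s0
  read '1': s0 → s4
  read '1': s4 → s0
  read '1': s0 → s4
  read '0': s4 → s2
  read '0': s2 → s1
  read '0': s1 → s1
  read '1': s1 → s2
  read '1': s2 → s0
  end s0, rejected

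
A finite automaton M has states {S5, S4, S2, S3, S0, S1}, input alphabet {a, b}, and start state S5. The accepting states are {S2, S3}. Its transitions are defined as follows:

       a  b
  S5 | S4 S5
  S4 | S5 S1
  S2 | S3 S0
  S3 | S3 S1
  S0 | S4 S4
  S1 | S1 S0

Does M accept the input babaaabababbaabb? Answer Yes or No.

S5 → S5 → S4 → S1 → S1 → S1 → S1 → S0 → S4 → S1 → S1 → S0 → S4 → S5 → S4 → S1 → S0
End state S0 is not accepting.

No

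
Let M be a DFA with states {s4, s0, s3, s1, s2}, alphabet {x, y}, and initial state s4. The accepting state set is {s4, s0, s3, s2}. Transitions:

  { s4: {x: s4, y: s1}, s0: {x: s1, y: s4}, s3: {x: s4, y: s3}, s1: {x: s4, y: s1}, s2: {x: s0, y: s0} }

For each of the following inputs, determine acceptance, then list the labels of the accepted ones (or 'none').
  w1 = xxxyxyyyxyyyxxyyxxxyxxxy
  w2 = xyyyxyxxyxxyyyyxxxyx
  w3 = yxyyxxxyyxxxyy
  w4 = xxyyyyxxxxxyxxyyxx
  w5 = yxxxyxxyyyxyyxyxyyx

w2, w4, w5

w1: Trace: s4 -x-> s4 -x-> s4 -x-> s4 -y-> s1 -x-> s4 -y-> s1 -y-> s1 -y-> s1 -x-> s4 -y-> s1 -y-> s1 -y-> s1 -x-> s4 -x-> s4 -y-> s1 -y-> s1 -x-> s4 -x-> s4 -x-> s4 -y-> s1 -x-> s4 -x-> s4 -x-> s4 -y-> s1  → end s1, rejected
w2: Trace: s4 -x-> s4 -y-> s1 -y-> s1 -y-> s1 -x-> s4 -y-> s1 -x-> s4 -x-> s4 -y-> s1 -x-> s4 -x-> s4 -y-> s1 -y-> s1 -y-> s1 -y-> s1 -x-> s4 -x-> s4 -x-> s4 -y-> s1 -x-> s4  → end s4, accepted
w3: Trace: s4 -y-> s1 -x-> s4 -y-> s1 -y-> s1 -x-> s4 -x-> s4 -x-> s4 -y-> s1 -y-> s1 -x-> s4 -x-> s4 -x-> s4 -y-> s1 -y-> s1  → end s1, rejected
w4: Trace: s4 -x-> s4 -x-> s4 -y-> s1 -y-> s1 -y-> s1 -y-> s1 -x-> s4 -x-> s4 -x-> s4 -x-> s4 -x-> s4 -y-> s1 -x-> s4 -x-> s4 -y-> s1 -y-> s1 -x-> s4 -x-> s4  → end s4, accepted
w5: Trace: s4 -y-> s1 -x-> s4 -x-> s4 -x-> s4 -y-> s1 -x-> s4 -x-> s4 -y-> s1 -y-> s1 -y-> s1 -x-> s4 -y-> s1 -y-> s1 -x-> s4 -y-> s1 -x-> s4 -y-> s1 -y-> s1 -x-> s4  → end s4, accepted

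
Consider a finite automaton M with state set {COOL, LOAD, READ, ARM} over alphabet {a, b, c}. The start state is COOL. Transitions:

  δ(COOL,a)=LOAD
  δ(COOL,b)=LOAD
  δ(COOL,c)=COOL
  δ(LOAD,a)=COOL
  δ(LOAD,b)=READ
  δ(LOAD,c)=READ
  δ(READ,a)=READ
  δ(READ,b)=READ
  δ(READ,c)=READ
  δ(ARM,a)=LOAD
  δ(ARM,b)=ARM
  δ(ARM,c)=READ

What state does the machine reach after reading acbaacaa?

COOL → LOAD → READ → READ → READ → READ → READ → READ → READ

READ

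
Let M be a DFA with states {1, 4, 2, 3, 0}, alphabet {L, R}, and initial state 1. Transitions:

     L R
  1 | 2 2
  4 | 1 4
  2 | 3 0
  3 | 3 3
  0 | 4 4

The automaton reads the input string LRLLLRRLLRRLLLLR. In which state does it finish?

1 → 2 → 0 → 4 → 1 → 2 → 0 → 4 → 1 → 2 → 0 → 4 → 1 → 2 → 3 → 3 → 3

3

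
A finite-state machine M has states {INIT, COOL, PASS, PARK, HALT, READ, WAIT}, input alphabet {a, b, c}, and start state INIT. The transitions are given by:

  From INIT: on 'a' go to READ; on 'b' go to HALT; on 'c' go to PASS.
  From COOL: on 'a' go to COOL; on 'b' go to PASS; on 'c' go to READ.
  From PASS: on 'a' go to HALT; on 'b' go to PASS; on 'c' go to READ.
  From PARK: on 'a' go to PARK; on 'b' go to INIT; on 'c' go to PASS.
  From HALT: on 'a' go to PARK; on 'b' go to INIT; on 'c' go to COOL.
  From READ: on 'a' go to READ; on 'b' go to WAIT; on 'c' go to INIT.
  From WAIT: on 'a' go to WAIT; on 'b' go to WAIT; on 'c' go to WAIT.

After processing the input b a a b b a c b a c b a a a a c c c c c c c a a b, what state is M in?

start at INIT
read 'b': INIT → HALT
read 'a': HALT → PARK
read 'a': PARK → PARK
read 'b': PARK → INIT
read 'b': INIT → HALT
read 'a': HALT → PARK
read 'c': PARK → PASS
read 'b': PASS → PASS
read 'a': PASS → HALT
read 'c': HALT → COOL
read 'b': COOL → PASS
read 'a': PASS → HALT
read 'a': HALT → PARK
read 'a': PARK → PARK
read 'a': PARK → PARK
read 'c': PARK → PASS
read 'c': PASS → READ
read 'c': READ → INIT
read 'c': INIT → PASS
read 'c': PASS → READ
read 'c': READ → INIT
read 'c': INIT → PASS
read 'a': PASS → HALT
read 'a': HALT → PARK
read 'b': PARK → INIT

INIT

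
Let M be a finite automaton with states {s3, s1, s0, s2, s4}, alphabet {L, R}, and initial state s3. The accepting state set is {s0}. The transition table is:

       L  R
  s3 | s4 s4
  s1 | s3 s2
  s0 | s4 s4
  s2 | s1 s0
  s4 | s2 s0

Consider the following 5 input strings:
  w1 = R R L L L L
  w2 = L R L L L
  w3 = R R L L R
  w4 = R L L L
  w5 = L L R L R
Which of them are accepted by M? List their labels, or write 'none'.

w3, w5

w1: Trace: s3 -R-> s4 -R-> s0 -L-> s4 -L-> s2 -L-> s1 -L-> s3  → end s3, rejected
w2: Trace: s3 -L-> s4 -R-> s0 -L-> s4 -L-> s2 -L-> s1  → end s1, rejected
w3: Trace: s3 -R-> s4 -R-> s0 -L-> s4 -L-> s2 -R-> s0  → end s0, accepted
w4: Trace: s3 -R-> s4 -L-> s2 -L-> s1 -L-> s3  → end s3, rejected
w5: Trace: s3 -L-> s4 -L-> s2 -R-> s0 -L-> s4 -R-> s0  → end s0, accepted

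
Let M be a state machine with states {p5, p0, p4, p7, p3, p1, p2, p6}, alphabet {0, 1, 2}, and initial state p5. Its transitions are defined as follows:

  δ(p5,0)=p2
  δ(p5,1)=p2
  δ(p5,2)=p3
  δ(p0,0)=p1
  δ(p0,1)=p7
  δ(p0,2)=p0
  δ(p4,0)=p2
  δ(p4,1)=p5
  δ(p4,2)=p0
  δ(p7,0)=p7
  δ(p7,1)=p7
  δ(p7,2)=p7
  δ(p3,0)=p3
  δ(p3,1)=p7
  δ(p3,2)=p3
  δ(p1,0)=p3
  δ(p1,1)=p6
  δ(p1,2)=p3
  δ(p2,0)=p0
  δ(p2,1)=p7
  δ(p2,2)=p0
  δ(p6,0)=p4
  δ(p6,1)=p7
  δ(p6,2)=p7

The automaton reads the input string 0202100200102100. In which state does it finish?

start at p5
read '0': p5 → p2
read '2': p2 → p0
read '0': p0 → p1
read '2': p1 → p3
read '1': p3 → p7
read '0': p7 → p7
read '0': p7 → p7
read '2': p7 → p7
read '0': p7 → p7
read '0': p7 → p7
read '1': p7 → p7
read '0': p7 → p7
read '2': p7 → p7
read '1': p7 → p7
read '0': p7 → p7
read '0': p7 → p7

p7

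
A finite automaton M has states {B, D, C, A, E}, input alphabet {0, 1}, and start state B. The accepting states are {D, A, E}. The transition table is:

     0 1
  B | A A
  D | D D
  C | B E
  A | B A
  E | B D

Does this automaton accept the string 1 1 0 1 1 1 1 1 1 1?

Trace: B -1-> A -1-> A -0-> B -1-> A -1-> A -1-> A -1-> A -1-> A -1-> A -1-> A
End state A is accepting.

Yes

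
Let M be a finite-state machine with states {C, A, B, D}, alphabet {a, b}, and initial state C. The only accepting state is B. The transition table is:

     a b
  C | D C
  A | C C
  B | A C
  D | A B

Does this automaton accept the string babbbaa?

Trace: C -b-> C -a-> D -b-> B -b-> C -b-> C -a-> D -a-> A
End state A is not accepting.

No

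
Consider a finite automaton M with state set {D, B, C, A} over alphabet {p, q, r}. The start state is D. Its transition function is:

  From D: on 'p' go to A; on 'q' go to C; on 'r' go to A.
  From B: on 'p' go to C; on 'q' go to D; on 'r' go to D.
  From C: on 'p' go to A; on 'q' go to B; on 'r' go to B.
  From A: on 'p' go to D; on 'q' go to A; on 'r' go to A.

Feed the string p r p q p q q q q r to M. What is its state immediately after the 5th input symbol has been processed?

A

D → A → A → D → C → A
After 5 symbols: A.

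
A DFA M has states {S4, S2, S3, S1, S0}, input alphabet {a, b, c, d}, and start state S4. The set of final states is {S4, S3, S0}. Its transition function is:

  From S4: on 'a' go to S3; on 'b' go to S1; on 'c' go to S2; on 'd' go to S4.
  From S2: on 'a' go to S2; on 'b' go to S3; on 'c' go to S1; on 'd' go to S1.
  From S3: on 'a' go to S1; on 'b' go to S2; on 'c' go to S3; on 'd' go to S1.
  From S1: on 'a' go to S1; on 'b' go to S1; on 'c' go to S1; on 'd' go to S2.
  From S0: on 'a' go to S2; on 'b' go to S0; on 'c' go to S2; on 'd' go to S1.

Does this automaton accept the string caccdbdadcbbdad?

No

start at S4
read 'c': S4 → S2
read 'a': S2 → S2
read 'c': S2 → S1
read 'c': S1 → S1
read 'd': S1 → S2
read 'b': S2 → S3
read 'd': S3 → S1
read 'a': S1 → S1
read 'd': S1 → S2
read 'c': S2 → S1
read 'b': S1 → S1
read 'b': S1 → S1
read 'd': S1 → S2
read 'a': S2 → S2
read 'd': S2 → S1
End state S1 is not accepting.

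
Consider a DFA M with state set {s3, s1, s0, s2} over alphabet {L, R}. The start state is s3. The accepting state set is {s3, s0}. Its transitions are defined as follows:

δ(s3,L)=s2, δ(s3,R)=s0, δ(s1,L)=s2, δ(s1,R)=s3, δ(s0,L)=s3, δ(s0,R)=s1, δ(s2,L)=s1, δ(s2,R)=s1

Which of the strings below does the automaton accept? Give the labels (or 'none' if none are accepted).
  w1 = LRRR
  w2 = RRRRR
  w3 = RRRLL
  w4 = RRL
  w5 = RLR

w1: Trace: s3 -L-> s2 -R-> s1 -R-> s3 -R-> s0  → end s0, accepted
w2: Trace: s3 -R-> s0 -R-> s1 -R-> s3 -R-> s0 -R-> s1  → end s1, rejected
w3: Trace: s3 -R-> s0 -R-> s1 -R-> s3 -L-> s2 -L-> s1  → end s1, rejected
w4: Trace: s3 -R-> s0 -R-> s1 -L-> s2  → end s2, rejected
w5: Trace: s3 -R-> s0 -L-> s3 -R-> s0  → end s0, accepted

w1, w5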